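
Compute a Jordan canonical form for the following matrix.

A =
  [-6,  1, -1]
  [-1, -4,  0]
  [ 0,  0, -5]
J_3(-5)

The characteristic polynomial is
  det(x·I − A) = x^3 + 15*x^2 + 75*x + 125 = (x + 5)^3

Eigenvalues and multiplicities (the geometric multiplicity of λ is n − rank(A − λI), which equals the number of Jordan blocks for λ):
  λ = -5: algebraic multiplicity = 3, geometric multiplicity = 1

Determining the block sizes for each eigenvalue:
  λ = -5: one block (gm = 1), so the single block has size am = 3 → block sizes [3]

Assembling the blocks gives a Jordan form
J =
  [-5,  1,  0]
  [ 0, -5,  1]
  [ 0,  0, -5]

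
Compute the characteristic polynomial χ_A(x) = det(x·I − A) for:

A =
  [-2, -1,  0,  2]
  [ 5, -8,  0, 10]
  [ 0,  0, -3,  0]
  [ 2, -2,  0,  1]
x^4 + 12*x^3 + 54*x^2 + 108*x + 81

Expanding det(x·I − A) (e.g. by cofactor expansion or by noting that A is similar to its Jordan form J, which has the same characteristic polynomial as A) gives
  χ_A(x) = x^4 + 12*x^3 + 54*x^2 + 108*x + 81
which factors as (x + 3)^4. The eigenvalues (with algebraic multiplicities) are λ = -3 with multiplicity 4.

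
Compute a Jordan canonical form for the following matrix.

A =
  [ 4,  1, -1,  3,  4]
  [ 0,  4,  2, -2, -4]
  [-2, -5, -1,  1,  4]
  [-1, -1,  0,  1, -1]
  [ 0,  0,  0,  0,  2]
J_3(2) ⊕ J_1(2) ⊕ J_1(2)

The characteristic polynomial is
  det(x·I − A) = x^5 - 10*x^4 + 40*x^3 - 80*x^2 + 80*x - 32 = (x - 2)^5

Eigenvalues and multiplicities (the geometric multiplicity of λ is n − rank(A − λI), which equals the number of Jordan blocks for λ):
  λ = 2: algebraic multiplicity = 5, geometric multiplicity = 3

Determining the block sizes for each eigenvalue:
  λ = 2: with am = 5 and gm = 3, the partition is not yet determined (e.g. several partitions of 5 into 3 parts exist). Let N = A − (2)·I. Computing rank(N^1) = 2, rank(N^2) = 1, rank(N^3) = 0; the number of blocks of size ≥ j is rank(N^{j−1}) − rank(N^j), giving [3, 1, 1]. So we have 1 block(s) of size 3, 2 block(s) of size 1 → block sizes [3, 1, 1]

Assembling the blocks gives a Jordan form
J =
  [2, 1, 0, 0, 0]
  [0, 2, 1, 0, 0]
  [0, 0, 2, 0, 0]
  [0, 0, 0, 2, 0]
  [0, 0, 0, 0, 2]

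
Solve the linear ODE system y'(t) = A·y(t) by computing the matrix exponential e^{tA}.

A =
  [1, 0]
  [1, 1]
e^{tA} =
  [exp(t), 0]
  [t*exp(t), exp(t)]

Strategy: write A = P · J · P⁻¹ where J is a Jordan canonical form, so e^{tA} = P · e^{tJ} · P⁻¹, and e^{tJ} can be computed block-by-block.

A has Jordan form
J =
  [1, 1]
  [0, 1]
(up to reordering of blocks).

Per-block formulas:
  For a 2×2 Jordan block J_2(1): exp(t · J_2(1)) = e^(1t)·(I + t·N), where N is the 2×2 nilpotent shift.

After assembling e^{tJ} and conjugating by P, we get:

e^{tA} =
  [exp(t), 0]
  [t*exp(t), exp(t)]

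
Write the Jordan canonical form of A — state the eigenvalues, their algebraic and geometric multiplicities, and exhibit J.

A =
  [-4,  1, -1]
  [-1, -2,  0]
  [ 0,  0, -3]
J_3(-3)

The characteristic polynomial is
  det(x·I − A) = x^3 + 9*x^2 + 27*x + 27 = (x + 3)^3

Eigenvalues and multiplicities (the geometric multiplicity of λ is n − rank(A − λI), which equals the number of Jordan blocks for λ):
  λ = -3: algebraic multiplicity = 3, geometric multiplicity = 1

Determining the block sizes for each eigenvalue:
  λ = -3: one block (gm = 1), so the single block has size am = 3 → block sizes [3]

Assembling the blocks gives a Jordan form
J =
  [-3,  1,  0]
  [ 0, -3,  1]
  [ 0,  0, -3]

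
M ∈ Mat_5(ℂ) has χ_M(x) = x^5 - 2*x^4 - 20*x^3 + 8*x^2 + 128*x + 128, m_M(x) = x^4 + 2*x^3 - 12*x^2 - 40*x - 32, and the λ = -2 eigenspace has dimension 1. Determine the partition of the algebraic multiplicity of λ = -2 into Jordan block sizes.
Block sizes for λ = -2: [3]

Step 1 — from the characteristic polynomial, algebraic multiplicity of λ = -2 is 3. From dim ker(M − (-2)·I) = 1, there are exactly 1 Jordan blocks for λ = -2.
Step 2 — from the minimal polynomial, the factor (x + 2)^3 tells us the largest block for λ = -2 has size 3.
Step 3 — with total size 3, 1 blocks, and largest block 3, the block sizes (in nonincreasing order) are [3].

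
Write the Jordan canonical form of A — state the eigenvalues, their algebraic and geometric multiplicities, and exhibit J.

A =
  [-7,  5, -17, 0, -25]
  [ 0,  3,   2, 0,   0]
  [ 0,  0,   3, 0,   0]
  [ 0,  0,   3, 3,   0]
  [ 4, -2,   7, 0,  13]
J_3(3) ⊕ J_1(3) ⊕ J_1(3)

The characteristic polynomial is
  det(x·I − A) = x^5 - 15*x^4 + 90*x^3 - 270*x^2 + 405*x - 243 = (x - 3)^5

Eigenvalues and multiplicities (the geometric multiplicity of λ is n − rank(A − λI), which equals the number of Jordan blocks for λ):
  λ = 3: algebraic multiplicity = 5, geometric multiplicity = 3

Determining the block sizes for each eigenvalue:
  λ = 3: with am = 5 and gm = 3, the partition is not yet determined (e.g. several partitions of 5 into 3 parts exist). Let N = A − (3)·I. Computing rank(N^1) = 2, rank(N^2) = 1, rank(N^3) = 0; the number of blocks of size ≥ j is rank(N^{j−1}) − rank(N^j), giving [3, 1, 1]. So we have 1 block(s) of size 3, 2 block(s) of size 1 → block sizes [3, 1, 1]

Assembling the blocks gives a Jordan form
J =
  [3, 1, 0, 0, 0]
  [0, 3, 1, 0, 0]
  [0, 0, 3, 0, 0]
  [0, 0, 0, 3, 0]
  [0, 0, 0, 0, 3]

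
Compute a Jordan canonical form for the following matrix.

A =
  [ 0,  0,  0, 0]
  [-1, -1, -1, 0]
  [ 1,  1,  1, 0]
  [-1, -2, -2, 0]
J_2(0) ⊕ J_2(0)

The characteristic polynomial is
  det(x·I − A) = x^4

Eigenvalues and multiplicities (the geometric multiplicity of λ is n − rank(A − λI), which equals the number of Jordan blocks for λ):
  λ = 0: algebraic multiplicity = 4, geometric multiplicity = 2

Determining the block sizes for each eigenvalue:
  λ = 0: with am = 4 and gm = 2, the partition is not yet determined (e.g. several partitions of 4 into 2 parts exist). Let N = A − (0)·I. Computing rank(N^1) = 2, rank(N^2) = 0; the number of blocks of size ≥ j is rank(N^{j−1}) − rank(N^j), giving [2, 2]. So we have 2 block(s) of size 2 → block sizes [2, 2]

Assembling the blocks gives a Jordan form
J =
  [0, 1, 0, 0]
  [0, 0, 0, 0]
  [0, 0, 0, 1]
  [0, 0, 0, 0]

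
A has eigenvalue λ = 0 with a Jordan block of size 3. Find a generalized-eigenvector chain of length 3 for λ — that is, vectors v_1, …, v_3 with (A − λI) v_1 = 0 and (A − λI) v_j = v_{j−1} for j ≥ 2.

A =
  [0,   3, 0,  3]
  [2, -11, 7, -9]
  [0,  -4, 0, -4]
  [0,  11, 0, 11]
A Jordan chain for λ = 0 of length 3:
v_1 = (6, -22, -8, 22)ᵀ
v_2 = (0, 2, 0, 0)ᵀ
v_3 = (1, 0, 0, 0)ᵀ

Let N = A − (0)·I. We want v_3 with N^3 v_3 = 0 but N^2 v_3 ≠ 0; then v_{j-1} := N · v_j for j = 3, …, 2.

Pick v_3 = (1, 0, 0, 0)ᵀ.
Then v_2 = N · v_3 = (0, 2, 0, 0)ᵀ.
Then v_1 = N · v_2 = (6, -22, -8, 22)ᵀ.

Sanity check: (A − (0)·I) v_1 = (0, 0, 0, 0)ᵀ = 0. ✓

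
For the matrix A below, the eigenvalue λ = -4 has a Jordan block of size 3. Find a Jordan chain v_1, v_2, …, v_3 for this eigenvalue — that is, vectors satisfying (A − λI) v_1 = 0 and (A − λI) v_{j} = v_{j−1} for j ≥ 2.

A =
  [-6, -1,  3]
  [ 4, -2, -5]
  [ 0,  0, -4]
A Jordan chain for λ = -4 of length 3:
v_1 = (-1, 2, 0)ᵀ
v_2 = (3, -5, 0)ᵀ
v_3 = (0, 0, 1)ᵀ

Let N = A − (-4)·I. We want v_3 with N^3 v_3 = 0 but N^2 v_3 ≠ 0; then v_{j-1} := N · v_j for j = 3, …, 2.

Pick v_3 = (0, 0, 1)ᵀ.
Then v_2 = N · v_3 = (3, -5, 0)ᵀ.
Then v_1 = N · v_2 = (-1, 2, 0)ᵀ.

Sanity check: (A − (-4)·I) v_1 = (0, 0, 0)ᵀ = 0. ✓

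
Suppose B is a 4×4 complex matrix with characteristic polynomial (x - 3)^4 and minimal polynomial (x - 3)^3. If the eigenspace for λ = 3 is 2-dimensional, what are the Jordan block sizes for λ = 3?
Block sizes for λ = 3: [3, 1]

Step 1 — from the characteristic polynomial, algebraic multiplicity of λ = 3 is 4. From dim ker(B − (3)·I) = 2, there are exactly 2 Jordan blocks for λ = 3.
Step 2 — from the minimal polynomial, the factor (x − 3)^3 tells us the largest block for λ = 3 has size 3.
Step 3 — with total size 4, 2 blocks, and largest block 3, the block sizes (in nonincreasing order) are [3, 1].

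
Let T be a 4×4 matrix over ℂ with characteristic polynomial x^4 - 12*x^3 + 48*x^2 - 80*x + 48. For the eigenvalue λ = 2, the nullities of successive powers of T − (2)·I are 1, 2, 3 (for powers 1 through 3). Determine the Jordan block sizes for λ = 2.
Block sizes for λ = 2: [3]

From the dimensions of kernels of powers, the number of Jordan blocks of size at least j is d_j − d_{j−1} where d_j = dim ker(N^j) (with d_0 = 0). Computing the differences gives [1, 1, 1].
The number of blocks of size exactly k is (#blocks of size ≥ k) − (#blocks of size ≥ k + 1), so the partition is: 1 block(s) of size 3.
In nonincreasing order the block sizes are [3].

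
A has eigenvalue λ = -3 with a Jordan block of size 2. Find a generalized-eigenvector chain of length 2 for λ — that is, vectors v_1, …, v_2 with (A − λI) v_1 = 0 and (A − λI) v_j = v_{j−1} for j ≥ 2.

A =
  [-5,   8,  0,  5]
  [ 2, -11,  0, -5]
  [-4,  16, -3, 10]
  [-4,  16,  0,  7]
A Jordan chain for λ = -3 of length 2:
v_1 = (-2, 2, -4, -4)ᵀ
v_2 = (1, 0, 0, 0)ᵀ

Let N = A − (-3)·I. We want v_2 with N^2 v_2 = 0 but N^1 v_2 ≠ 0; then v_{j-1} := N · v_j for j = 2, …, 2.

Pick v_2 = (1, 0, 0, 0)ᵀ.
Then v_1 = N · v_2 = (-2, 2, -4, -4)ᵀ.

Sanity check: (A − (-3)·I) v_1 = (0, 0, 0, 0)ᵀ = 0. ✓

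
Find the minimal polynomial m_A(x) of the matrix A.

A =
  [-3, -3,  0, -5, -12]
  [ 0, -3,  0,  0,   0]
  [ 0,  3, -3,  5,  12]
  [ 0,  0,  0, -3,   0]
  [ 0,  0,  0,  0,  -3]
x^2 + 6*x + 9

The characteristic polynomial is χ_A(x) = (x + 3)^5, so the eigenvalues are known. The minimal polynomial is
  m_A(x) = Π_λ (x − λ)^{k_λ}
where k_λ is the size of the *largest* Jordan block for λ (equivalently, the smallest k with (A − λI)^k v = 0 for every generalised eigenvector v of λ).

  λ = -3: largest Jordan block has size 2, contributing (x + 3)^2

So m_A(x) = (x + 3)^2 = x^2 + 6*x + 9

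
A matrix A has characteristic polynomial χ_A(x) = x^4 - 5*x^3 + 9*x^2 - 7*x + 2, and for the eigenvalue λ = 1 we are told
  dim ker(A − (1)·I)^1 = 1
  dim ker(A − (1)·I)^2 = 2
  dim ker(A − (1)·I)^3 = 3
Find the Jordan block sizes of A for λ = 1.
Block sizes for λ = 1: [3]

From the dimensions of kernels of powers, the number of Jordan blocks of size at least j is d_j − d_{j−1} where d_j = dim ker(N^j) (with d_0 = 0). Computing the differences gives [1, 1, 1].
The number of blocks of size exactly k is (#blocks of size ≥ k) − (#blocks of size ≥ k + 1), so the partition is: 1 block(s) of size 3.
In nonincreasing order the block sizes are [3].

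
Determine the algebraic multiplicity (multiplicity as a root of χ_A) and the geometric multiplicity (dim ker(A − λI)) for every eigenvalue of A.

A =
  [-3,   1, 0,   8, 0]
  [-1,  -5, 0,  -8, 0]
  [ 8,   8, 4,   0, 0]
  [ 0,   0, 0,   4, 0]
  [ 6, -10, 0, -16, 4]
λ = -4: alg = 2, geom = 1; λ = 4: alg = 3, geom = 3

Step 1 — factor the characteristic polynomial to read off the algebraic multiplicities:
  χ_A(x) = (x - 4)^3*(x + 4)^2

Step 2 — compute geometric multiplicities via the rank-nullity identity g(λ) = n − rank(A − λI):
  rank(A − (-4)·I) = 4, so dim ker(A − (-4)·I) = n − 4 = 1
  rank(A − (4)·I) = 2, so dim ker(A − (4)·I) = n − 2 = 3

Summary:
  λ = -4: algebraic multiplicity = 2, geometric multiplicity = 1
  λ = 4: algebraic multiplicity = 3, geometric multiplicity = 3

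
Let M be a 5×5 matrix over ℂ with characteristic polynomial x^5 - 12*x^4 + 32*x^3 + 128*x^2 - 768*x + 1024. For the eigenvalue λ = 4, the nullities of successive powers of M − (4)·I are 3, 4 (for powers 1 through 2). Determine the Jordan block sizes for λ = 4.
Block sizes for λ = 4: [2, 1, 1]

From the dimensions of kernels of powers, the number of Jordan blocks of size at least j is d_j − d_{j−1} where d_j = dim ker(N^j) (with d_0 = 0). Computing the differences gives [3, 1].
The number of blocks of size exactly k is (#blocks of size ≥ k) − (#blocks of size ≥ k + 1), so the partition is: 2 block(s) of size 1, 1 block(s) of size 2.
In nonincreasing order the block sizes are [2, 1, 1].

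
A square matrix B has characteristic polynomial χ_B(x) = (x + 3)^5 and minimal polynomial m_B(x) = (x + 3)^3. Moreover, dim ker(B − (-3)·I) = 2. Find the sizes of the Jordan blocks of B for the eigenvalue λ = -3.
Block sizes for λ = -3: [3, 2]

Step 1 — from the characteristic polynomial, algebraic multiplicity of λ = -3 is 5. From dim ker(B − (-3)·I) = 2, there are exactly 2 Jordan blocks for λ = -3.
Step 2 — from the minimal polynomial, the factor (x + 3)^3 tells us the largest block for λ = -3 has size 3.
Step 3 — with total size 5, 2 blocks, and largest block 3, the block sizes (in nonincreasing order) are [3, 2].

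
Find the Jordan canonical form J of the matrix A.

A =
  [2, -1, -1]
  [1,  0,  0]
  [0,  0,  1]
J_3(1)

The characteristic polynomial is
  det(x·I − A) = x^3 - 3*x^2 + 3*x - 1 = (x - 1)^3

Eigenvalues and multiplicities (the geometric multiplicity of λ is n − rank(A − λI), which equals the number of Jordan blocks for λ):
  λ = 1: algebraic multiplicity = 3, geometric multiplicity = 1

Determining the block sizes for each eigenvalue:
  λ = 1: one block (gm = 1), so the single block has size am = 3 → block sizes [3]

Assembling the blocks gives a Jordan form
J =
  [1, 1, 0]
  [0, 1, 1]
  [0, 0, 1]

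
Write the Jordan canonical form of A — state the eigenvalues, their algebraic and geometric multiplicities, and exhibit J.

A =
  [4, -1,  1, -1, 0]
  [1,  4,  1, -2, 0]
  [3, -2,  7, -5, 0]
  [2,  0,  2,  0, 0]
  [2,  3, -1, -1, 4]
J_1(3) ⊕ J_3(4) ⊕ J_1(4)

The characteristic polynomial is
  det(x·I − A) = x^5 - 19*x^4 + 144*x^3 - 544*x^2 + 1024*x - 768 = (x - 4)^4*(x - 3)

Eigenvalues and multiplicities (the geometric multiplicity of λ is n − rank(A − λI), which equals the number of Jordan blocks for λ):
  λ = 3: algebraic multiplicity = 1, geometric multiplicity = 1
  λ = 4: algebraic multiplicity = 4, geometric multiplicity = 2

Determining the block sizes for each eigenvalue:
  λ = 3: one block (gm = 1), so the single block has size am = 1 → block sizes [1]
  λ = 4: with am = 4 and gm = 2, the partition is not yet determined (e.g. several partitions of 4 into 2 parts exist). Let N = A − (4)·I. Computing rank(N^1) = 3, rank(N^2) = 2, rank(N^3) = 1; the number of blocks of size ≥ j is rank(N^{j−1}) − rank(N^j), giving [2, 1, 1]. So we have 1 block(s) of size 3, 1 block(s) of size 1 → block sizes [3, 1]

Assembling the blocks gives a Jordan form
J =
  [3, 0, 0, 0, 0]
  [0, 4, 1, 0, 0]
  [0, 0, 4, 1, 0]
  [0, 0, 0, 4, 0]
  [0, 0, 0, 0, 4]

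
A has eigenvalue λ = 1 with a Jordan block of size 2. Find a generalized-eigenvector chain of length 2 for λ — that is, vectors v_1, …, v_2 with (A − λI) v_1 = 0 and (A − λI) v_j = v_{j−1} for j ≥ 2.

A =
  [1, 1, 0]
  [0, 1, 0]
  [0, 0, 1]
A Jordan chain for λ = 1 of length 2:
v_1 = (1, 0, 0)ᵀ
v_2 = (0, 1, 0)ᵀ

Let N = A − (1)·I. We want v_2 with N^2 v_2 = 0 but N^1 v_2 ≠ 0; then v_{j-1} := N · v_j for j = 2, …, 2.

Pick v_2 = (0, 1, 0)ᵀ.
Then v_1 = N · v_2 = (1, 0, 0)ᵀ.

Sanity check: (A − (1)·I) v_1 = (0, 0, 0)ᵀ = 0. ✓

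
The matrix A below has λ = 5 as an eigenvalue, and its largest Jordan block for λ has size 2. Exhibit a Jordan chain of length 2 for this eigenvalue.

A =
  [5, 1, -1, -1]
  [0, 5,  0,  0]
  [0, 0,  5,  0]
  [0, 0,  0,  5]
A Jordan chain for λ = 5 of length 2:
v_1 = (1, 0, 0, 0)ᵀ
v_2 = (0, 1, 0, 0)ᵀ

Let N = A − (5)·I. We want v_2 with N^2 v_2 = 0 but N^1 v_2 ≠ 0; then v_{j-1} := N · v_j for j = 2, …, 2.

Pick v_2 = (0, 1, 0, 0)ᵀ.
Then v_1 = N · v_2 = (1, 0, 0, 0)ᵀ.

Sanity check: (A − (5)·I) v_1 = (0, 0, 0, 0)ᵀ = 0. ✓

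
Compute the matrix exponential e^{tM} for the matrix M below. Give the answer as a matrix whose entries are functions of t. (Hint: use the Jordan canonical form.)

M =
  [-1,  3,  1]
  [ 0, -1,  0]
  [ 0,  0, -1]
e^{tM} =
  [exp(-t), 3*t*exp(-t), t*exp(-t)]
  [0, exp(-t), 0]
  [0, 0, exp(-t)]

Strategy: write M = P · J · P⁻¹ where J is a Jordan canonical form, so e^{tM} = P · e^{tJ} · P⁻¹, and e^{tJ} can be computed block-by-block.

M has Jordan form
J =
  [-1,  1,  0]
  [ 0, -1,  0]
  [ 0,  0, -1]
(up to reordering of blocks).

Per-block formulas:
  For a 1×1 block at λ = -1: exp(t · [-1]) = [e^(-1t)].
  For a 2×2 Jordan block J_2(-1): exp(t · J_2(-1)) = e^(-1t)·(I + t·N), where N is the 2×2 nilpotent shift.

After assembling e^{tJ} and conjugating by P, we get:

e^{tM} =
  [exp(-t), 3*t*exp(-t), t*exp(-t)]
  [0, exp(-t), 0]
  [0, 0, exp(-t)]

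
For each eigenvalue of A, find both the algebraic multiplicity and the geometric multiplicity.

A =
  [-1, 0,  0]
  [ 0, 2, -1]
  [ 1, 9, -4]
λ = -1: alg = 3, geom = 1

Step 1 — factor the characteristic polynomial to read off the algebraic multiplicities:
  χ_A(x) = (x + 1)^3

Step 2 — compute geometric multiplicities via the rank-nullity identity g(λ) = n − rank(A − λI):
  rank(A − (-1)·I) = 2, so dim ker(A − (-1)·I) = n − 2 = 1

Summary:
  λ = -1: algebraic multiplicity = 3, geometric multiplicity = 1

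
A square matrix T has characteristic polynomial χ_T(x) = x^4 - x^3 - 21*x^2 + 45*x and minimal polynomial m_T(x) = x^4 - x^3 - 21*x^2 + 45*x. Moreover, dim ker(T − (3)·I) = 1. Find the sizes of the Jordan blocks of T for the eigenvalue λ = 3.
Block sizes for λ = 3: [2]

Step 1 — from the characteristic polynomial, algebraic multiplicity of λ = 3 is 2. From dim ker(T − (3)·I) = 1, there are exactly 1 Jordan blocks for λ = 3.
Step 2 — from the minimal polynomial, the factor (x − 3)^2 tells us the largest block for λ = 3 has size 2.
Step 3 — with total size 2, 1 blocks, and largest block 2, the block sizes (in nonincreasing order) are [2].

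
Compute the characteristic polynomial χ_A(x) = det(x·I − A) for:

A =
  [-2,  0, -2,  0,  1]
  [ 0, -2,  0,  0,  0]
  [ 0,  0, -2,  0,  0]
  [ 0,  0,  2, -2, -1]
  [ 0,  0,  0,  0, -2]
x^5 + 10*x^4 + 40*x^3 + 80*x^2 + 80*x + 32

Expanding det(x·I − A) (e.g. by cofactor expansion or by noting that A is similar to its Jordan form J, which has the same characteristic polynomial as A) gives
  χ_A(x) = x^5 + 10*x^4 + 40*x^3 + 80*x^2 + 80*x + 32
which factors as (x + 2)^5. The eigenvalues (with algebraic multiplicities) are λ = -2 with multiplicity 5.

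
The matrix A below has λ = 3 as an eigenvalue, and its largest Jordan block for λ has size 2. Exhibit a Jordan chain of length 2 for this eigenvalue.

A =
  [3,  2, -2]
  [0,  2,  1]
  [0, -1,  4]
A Jordan chain for λ = 3 of length 2:
v_1 = (2, -1, -1)ᵀ
v_2 = (0, 1, 0)ᵀ

Let N = A − (3)·I. We want v_2 with N^2 v_2 = 0 but N^1 v_2 ≠ 0; then v_{j-1} := N · v_j for j = 2, …, 2.

Pick v_2 = (0, 1, 0)ᵀ.
Then v_1 = N · v_2 = (2, -1, -1)ᵀ.

Sanity check: (A − (3)·I) v_1 = (0, 0, 0)ᵀ = 0. ✓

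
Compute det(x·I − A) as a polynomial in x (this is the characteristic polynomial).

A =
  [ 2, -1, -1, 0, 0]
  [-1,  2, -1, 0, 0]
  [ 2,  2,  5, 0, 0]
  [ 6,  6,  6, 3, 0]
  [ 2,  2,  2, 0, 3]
x^5 - 15*x^4 + 90*x^3 - 270*x^2 + 405*x - 243

Expanding det(x·I − A) (e.g. by cofactor expansion or by noting that A is similar to its Jordan form J, which has the same characteristic polynomial as A) gives
  χ_A(x) = x^5 - 15*x^4 + 90*x^3 - 270*x^2 + 405*x - 243
which factors as (x - 3)^5. The eigenvalues (with algebraic multiplicities) are λ = 3 with multiplicity 5.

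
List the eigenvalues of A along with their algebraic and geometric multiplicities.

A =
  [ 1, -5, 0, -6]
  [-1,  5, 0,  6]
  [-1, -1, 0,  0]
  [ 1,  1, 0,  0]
λ = 0: alg = 3, geom = 2; λ = 6: alg = 1, geom = 1

Step 1 — factor the characteristic polynomial to read off the algebraic multiplicities:
  χ_A(x) = x^3*(x - 6)

Step 2 — compute geometric multiplicities via the rank-nullity identity g(λ) = n − rank(A − λI):
  rank(A − (0)·I) = 2, so dim ker(A − (0)·I) = n − 2 = 2
  rank(A − (6)·I) = 3, so dim ker(A − (6)·I) = n − 3 = 1

Summary:
  λ = 0: algebraic multiplicity = 3, geometric multiplicity = 2
  λ = 6: algebraic multiplicity = 1, geometric multiplicity = 1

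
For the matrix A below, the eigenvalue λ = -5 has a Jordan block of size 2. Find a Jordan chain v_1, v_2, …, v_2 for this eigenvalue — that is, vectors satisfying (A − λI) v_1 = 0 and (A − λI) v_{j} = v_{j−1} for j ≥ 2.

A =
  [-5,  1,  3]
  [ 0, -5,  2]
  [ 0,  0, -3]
A Jordan chain for λ = -5 of length 2:
v_1 = (1, 0, 0)ᵀ
v_2 = (0, 1, 0)ᵀ

Let N = A − (-5)·I. We want v_2 with N^2 v_2 = 0 but N^1 v_2 ≠ 0; then v_{j-1} := N · v_j for j = 2, …, 2.

Pick v_2 = (0, 1, 0)ᵀ.
Then v_1 = N · v_2 = (1, 0, 0)ᵀ.

Sanity check: (A − (-5)·I) v_1 = (0, 0, 0)ᵀ = 0. ✓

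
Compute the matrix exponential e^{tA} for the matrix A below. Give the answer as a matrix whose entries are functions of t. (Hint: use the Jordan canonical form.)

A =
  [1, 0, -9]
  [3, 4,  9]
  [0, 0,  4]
e^{tA} =
  [exp(t), 0, -3*exp(4*t) + 3*exp(t)]
  [exp(4*t) - exp(t), exp(4*t), 3*exp(4*t) - 3*exp(t)]
  [0, 0, exp(4*t)]

Strategy: write A = P · J · P⁻¹ where J is a Jordan canonical form, so e^{tA} = P · e^{tJ} · P⁻¹, and e^{tJ} can be computed block-by-block.

A has Jordan form
J =
  [1, 0, 0]
  [0, 4, 0]
  [0, 0, 4]
(up to reordering of blocks).

Per-block formulas:
  For a 1×1 block at λ = 4: exp(t · [4]) = [e^(4t)].
  For a 1×1 block at λ = 1: exp(t · [1]) = [e^(1t)].

After assembling e^{tJ} and conjugating by P, we get:

e^{tA} =
  [exp(t), 0, -3*exp(4*t) + 3*exp(t)]
  [exp(4*t) - exp(t), exp(4*t), 3*exp(4*t) - 3*exp(t)]
  [0, 0, exp(4*t)]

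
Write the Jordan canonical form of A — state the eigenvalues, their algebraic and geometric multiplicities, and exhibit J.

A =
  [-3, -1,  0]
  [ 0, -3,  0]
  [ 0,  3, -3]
J_2(-3) ⊕ J_1(-3)

The characteristic polynomial is
  det(x·I − A) = x^3 + 9*x^2 + 27*x + 27 = (x + 3)^3

Eigenvalues and multiplicities (the geometric multiplicity of λ is n − rank(A − λI), which equals the number of Jordan blocks for λ):
  λ = -3: algebraic multiplicity = 3, geometric multiplicity = 2

Determining the block sizes for each eigenvalue:
  λ = -3: 2 blocks summing to 3 forces exactly one block of size 2 and the rest size 1 → block sizes [2, 1]

Assembling the blocks gives a Jordan form
J =
  [-3,  1,  0]
  [ 0, -3,  0]
  [ 0,  0, -3]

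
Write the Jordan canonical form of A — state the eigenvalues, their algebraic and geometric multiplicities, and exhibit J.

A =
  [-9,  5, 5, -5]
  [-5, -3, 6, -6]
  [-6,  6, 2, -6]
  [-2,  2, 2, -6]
J_3(-4) ⊕ J_1(-4)

The characteristic polynomial is
  det(x·I − A) = x^4 + 16*x^3 + 96*x^2 + 256*x + 256 = (x + 4)^4

Eigenvalues and multiplicities (the geometric multiplicity of λ is n − rank(A − λI), which equals the number of Jordan blocks for λ):
  λ = -4: algebraic multiplicity = 4, geometric multiplicity = 2

Determining the block sizes for each eigenvalue:
  λ = -4: with am = 4 and gm = 2, the partition is not yet determined (e.g. several partitions of 4 into 2 parts exist). Let N = A − (-4)·I. Computing rank(N^1) = 2, rank(N^2) = 1, rank(N^3) = 0; the number of blocks of size ≥ j is rank(N^{j−1}) − rank(N^j), giving [2, 1, 1]. So we have 1 block(s) of size 3, 1 block(s) of size 1 → block sizes [3, 1]

Assembling the blocks gives a Jordan form
J =
  [-4,  1,  0,  0]
  [ 0, -4,  1,  0]
  [ 0,  0, -4,  0]
  [ 0,  0,  0, -4]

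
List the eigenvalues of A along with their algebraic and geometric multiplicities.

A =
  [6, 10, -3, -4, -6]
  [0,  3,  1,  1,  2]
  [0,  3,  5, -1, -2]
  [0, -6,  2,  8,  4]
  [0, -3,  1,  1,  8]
λ = 6: alg = 5, geom = 3

Step 1 — factor the characteristic polynomial to read off the algebraic multiplicities:
  χ_A(x) = (x - 6)^5

Step 2 — compute geometric multiplicities via the rank-nullity identity g(λ) = n − rank(A − λI):
  rank(A − (6)·I) = 2, so dim ker(A − (6)·I) = n − 2 = 3

Summary:
  λ = 6: algebraic multiplicity = 5, geometric multiplicity = 3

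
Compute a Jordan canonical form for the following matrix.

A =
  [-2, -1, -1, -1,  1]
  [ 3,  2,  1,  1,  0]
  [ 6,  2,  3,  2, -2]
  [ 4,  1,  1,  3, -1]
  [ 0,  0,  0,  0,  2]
J_1(1) ⊕ J_1(1) ⊕ J_2(2) ⊕ J_1(2)

The characteristic polynomial is
  det(x·I − A) = x^5 - 8*x^4 + 25*x^3 - 38*x^2 + 28*x - 8 = (x - 2)^3*(x - 1)^2

Eigenvalues and multiplicities (the geometric multiplicity of λ is n − rank(A − λI), which equals the number of Jordan blocks for λ):
  λ = 1: algebraic multiplicity = 2, geometric multiplicity = 2
  λ = 2: algebraic multiplicity = 3, geometric multiplicity = 2

Determining the block sizes for each eigenvalue:
  λ = 1: gm = am = 2, so every block has size 1 → block sizes [1, 1]
  λ = 2: 2 blocks summing to 3 forces exactly one block of size 2 and the rest size 1 → block sizes [2, 1]

Assembling the blocks gives a Jordan form
J =
  [1, 0, 0, 0, 0]
  [0, 1, 0, 0, 0]
  [0, 0, 2, 1, 0]
  [0, 0, 0, 2, 0]
  [0, 0, 0, 0, 2]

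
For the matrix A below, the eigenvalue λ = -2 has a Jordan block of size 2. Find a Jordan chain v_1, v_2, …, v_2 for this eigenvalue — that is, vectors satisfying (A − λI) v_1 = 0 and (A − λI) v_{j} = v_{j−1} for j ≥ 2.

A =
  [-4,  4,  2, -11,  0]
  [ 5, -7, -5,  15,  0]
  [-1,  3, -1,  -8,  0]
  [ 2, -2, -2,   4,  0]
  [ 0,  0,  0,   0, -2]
A Jordan chain for λ = -2 of length 2:
v_1 = (-2, 5, -1, 2, 0)ᵀ
v_2 = (1, 0, 0, 0, 0)ᵀ

Let N = A − (-2)·I. We want v_2 with N^2 v_2 = 0 but N^1 v_2 ≠ 0; then v_{j-1} := N · v_j for j = 2, …, 2.

Pick v_2 = (1, 0, 0, 0, 0)ᵀ.
Then v_1 = N · v_2 = (-2, 5, -1, 2, 0)ᵀ.

Sanity check: (A − (-2)·I) v_1 = (0, 0, 0, 0, 0)ᵀ = 0. ✓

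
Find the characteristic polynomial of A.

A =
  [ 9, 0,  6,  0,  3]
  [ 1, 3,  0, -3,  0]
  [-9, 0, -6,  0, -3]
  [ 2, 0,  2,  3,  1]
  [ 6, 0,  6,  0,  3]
x^5 - 12*x^4 + 54*x^3 - 108*x^2 + 81*x

Expanding det(x·I − A) (e.g. by cofactor expansion or by noting that A is similar to its Jordan form J, which has the same characteristic polynomial as A) gives
  χ_A(x) = x^5 - 12*x^4 + 54*x^3 - 108*x^2 + 81*x
which factors as x*(x - 3)^4. The eigenvalues (with algebraic multiplicities) are λ = 0 with multiplicity 1, λ = 3 with multiplicity 4.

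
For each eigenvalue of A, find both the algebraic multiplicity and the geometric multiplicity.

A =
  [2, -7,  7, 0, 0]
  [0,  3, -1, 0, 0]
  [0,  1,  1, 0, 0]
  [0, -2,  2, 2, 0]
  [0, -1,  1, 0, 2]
λ = 2: alg = 5, geom = 4

Step 1 — factor the characteristic polynomial to read off the algebraic multiplicities:
  χ_A(x) = (x - 2)^5

Step 2 — compute geometric multiplicities via the rank-nullity identity g(λ) = n − rank(A − λI):
  rank(A − (2)·I) = 1, so dim ker(A − (2)·I) = n − 1 = 4

Summary:
  λ = 2: algebraic multiplicity = 5, geometric multiplicity = 4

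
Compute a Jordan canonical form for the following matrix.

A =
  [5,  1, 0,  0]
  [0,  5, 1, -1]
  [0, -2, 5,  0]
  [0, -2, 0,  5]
J_3(5) ⊕ J_1(5)

The characteristic polynomial is
  det(x·I − A) = x^4 - 20*x^3 + 150*x^2 - 500*x + 625 = (x - 5)^4

Eigenvalues and multiplicities (the geometric multiplicity of λ is n − rank(A − λI), which equals the number of Jordan blocks for λ):
  λ = 5: algebraic multiplicity = 4, geometric multiplicity = 2

Determining the block sizes for each eigenvalue:
  λ = 5: with am = 4 and gm = 2, the partition is not yet determined (e.g. several partitions of 4 into 2 parts exist). Let N = A − (5)·I. Computing rank(N^1) = 2, rank(N^2) = 1, rank(N^3) = 0; the number of blocks of size ≥ j is rank(N^{j−1}) − rank(N^j), giving [2, 1, 1]. So we have 1 block(s) of size 3, 1 block(s) of size 1 → block sizes [3, 1]

Assembling the blocks gives a Jordan form
J =
  [5, 1, 0, 0]
  [0, 5, 1, 0]
  [0, 0, 5, 0]
  [0, 0, 0, 5]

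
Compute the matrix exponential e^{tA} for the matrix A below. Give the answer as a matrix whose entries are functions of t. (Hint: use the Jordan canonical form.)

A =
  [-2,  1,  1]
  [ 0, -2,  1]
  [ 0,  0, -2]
e^{tA} =
  [exp(-2*t), t*exp(-2*t), t^2*exp(-2*t)/2 + t*exp(-2*t)]
  [0, exp(-2*t), t*exp(-2*t)]
  [0, 0, exp(-2*t)]

Strategy: write A = P · J · P⁻¹ where J is a Jordan canonical form, so e^{tA} = P · e^{tJ} · P⁻¹, and e^{tJ} can be computed block-by-block.

A has Jordan form
J =
  [-2,  1,  0]
  [ 0, -2,  1]
  [ 0,  0, -2]
(up to reordering of blocks).

Per-block formulas:
  For a 3×3 Jordan block J_3(-2): exp(t · J_3(-2)) = e^(-2t)·(I + t·N + (t^2/2)·N^2), where N is the 3×3 nilpotent shift.

After assembling e^{tJ} and conjugating by P, we get:

e^{tA} =
  [exp(-2*t), t*exp(-2*t), t^2*exp(-2*t)/2 + t*exp(-2*t)]
  [0, exp(-2*t), t*exp(-2*t)]
  [0, 0, exp(-2*t)]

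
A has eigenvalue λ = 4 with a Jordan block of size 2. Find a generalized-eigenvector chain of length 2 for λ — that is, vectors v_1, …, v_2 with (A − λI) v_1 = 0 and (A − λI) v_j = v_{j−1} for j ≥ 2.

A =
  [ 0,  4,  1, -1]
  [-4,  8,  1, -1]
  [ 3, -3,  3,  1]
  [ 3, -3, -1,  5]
A Jordan chain for λ = 4 of length 2:
v_1 = (-4, -4, 3, 3)ᵀ
v_2 = (1, 0, 0, 0)ᵀ

Let N = A − (4)·I. We want v_2 with N^2 v_2 = 0 but N^1 v_2 ≠ 0; then v_{j-1} := N · v_j for j = 2, …, 2.

Pick v_2 = (1, 0, 0, 0)ᵀ.
Then v_1 = N · v_2 = (-4, -4, 3, 3)ᵀ.

Sanity check: (A − (4)·I) v_1 = (0, 0, 0, 0)ᵀ = 0. ✓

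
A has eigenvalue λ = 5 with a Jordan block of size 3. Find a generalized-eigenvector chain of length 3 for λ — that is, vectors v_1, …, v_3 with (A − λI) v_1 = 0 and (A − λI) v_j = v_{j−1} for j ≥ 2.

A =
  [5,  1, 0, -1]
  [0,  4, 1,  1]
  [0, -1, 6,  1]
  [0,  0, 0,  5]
A Jordan chain for λ = 5 of length 3:
v_1 = (-1, 0, 0, 0)ᵀ
v_2 = (1, -1, -1, 0)ᵀ
v_3 = (0, 1, 0, 0)ᵀ

Let N = A − (5)·I. We want v_3 with N^3 v_3 = 0 but N^2 v_3 ≠ 0; then v_{j-1} := N · v_j for j = 3, …, 2.

Pick v_3 = (0, 1, 0, 0)ᵀ.
Then v_2 = N · v_3 = (1, -1, -1, 0)ᵀ.
Then v_1 = N · v_2 = (-1, 0, 0, 0)ᵀ.

Sanity check: (A − (5)·I) v_1 = (0, 0, 0, 0)ᵀ = 0. ✓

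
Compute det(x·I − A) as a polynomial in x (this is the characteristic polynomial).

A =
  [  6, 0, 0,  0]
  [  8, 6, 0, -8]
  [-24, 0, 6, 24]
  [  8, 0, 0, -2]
x^4 - 16*x^3 + 72*x^2 - 432

Expanding det(x·I − A) (e.g. by cofactor expansion or by noting that A is similar to its Jordan form J, which has the same characteristic polynomial as A) gives
  χ_A(x) = x^4 - 16*x^3 + 72*x^2 - 432
which factors as (x - 6)^3*(x + 2). The eigenvalues (with algebraic multiplicities) are λ = -2 with multiplicity 1, λ = 6 with multiplicity 3.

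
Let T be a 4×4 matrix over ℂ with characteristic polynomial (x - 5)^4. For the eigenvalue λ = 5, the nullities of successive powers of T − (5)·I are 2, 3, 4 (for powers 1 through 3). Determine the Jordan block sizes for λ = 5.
Block sizes for λ = 5: [3, 1]

From the dimensions of kernels of powers, the number of Jordan blocks of size at least j is d_j − d_{j−1} where d_j = dim ker(N^j) (with d_0 = 0). Computing the differences gives [2, 1, 1].
The number of blocks of size exactly k is (#blocks of size ≥ k) − (#blocks of size ≥ k + 1), so the partition is: 1 block(s) of size 1, 1 block(s) of size 3.
In nonincreasing order the block sizes are [3, 1].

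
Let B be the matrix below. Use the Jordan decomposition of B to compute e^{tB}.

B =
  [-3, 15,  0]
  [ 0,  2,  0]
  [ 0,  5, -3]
e^{tB} =
  [exp(-3*t), 3*exp(2*t) - 3*exp(-3*t), 0]
  [0, exp(2*t), 0]
  [0, exp(2*t) - exp(-3*t), exp(-3*t)]

Strategy: write B = P · J · P⁻¹ where J is a Jordan canonical form, so e^{tB} = P · e^{tJ} · P⁻¹, and e^{tJ} can be computed block-by-block.

B has Jordan form
J =
  [-3,  0, 0]
  [ 0, -3, 0]
  [ 0,  0, 2]
(up to reordering of blocks).

Per-block formulas:
  For a 1×1 block at λ = -3: exp(t · [-3]) = [e^(-3t)].
  For a 1×1 block at λ = 2: exp(t · [2]) = [e^(2t)].

After assembling e^{tJ} and conjugating by P, we get:

e^{tB} =
  [exp(-3*t), 3*exp(2*t) - 3*exp(-3*t), 0]
  [0, exp(2*t), 0]
  [0, exp(2*t) - exp(-3*t), exp(-3*t)]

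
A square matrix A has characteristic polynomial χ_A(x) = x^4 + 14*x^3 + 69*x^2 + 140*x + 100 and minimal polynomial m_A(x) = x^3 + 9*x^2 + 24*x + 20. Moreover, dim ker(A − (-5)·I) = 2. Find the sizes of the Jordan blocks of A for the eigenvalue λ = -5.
Block sizes for λ = -5: [1, 1]

Step 1 — from the characteristic polynomial, algebraic multiplicity of λ = -5 is 2. From dim ker(A − (-5)·I) = 2, there are exactly 2 Jordan blocks for λ = -5.
Step 2 — from the minimal polynomial, the factor (x + 5) tells us the largest block for λ = -5 has size 1.
Step 3 — with total size 2, 2 blocks, and largest block 1, the block sizes (in nonincreasing order) are [1, 1].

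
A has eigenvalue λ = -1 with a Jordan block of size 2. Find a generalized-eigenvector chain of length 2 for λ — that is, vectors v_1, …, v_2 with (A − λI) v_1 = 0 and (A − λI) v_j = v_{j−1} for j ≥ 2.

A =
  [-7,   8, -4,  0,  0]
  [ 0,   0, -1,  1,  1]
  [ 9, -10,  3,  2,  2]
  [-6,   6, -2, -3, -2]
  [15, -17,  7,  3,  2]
A Jordan chain for λ = -1 of length 2:
v_1 = (-6, 0, 9, -6, 15)ᵀ
v_2 = (1, 0, 0, 0, 0)ᵀ

Let N = A − (-1)·I. We want v_2 with N^2 v_2 = 0 but N^1 v_2 ≠ 0; then v_{j-1} := N · v_j for j = 2, …, 2.

Pick v_2 = (1, 0, 0, 0, 0)ᵀ.
Then v_1 = N · v_2 = (-6, 0, 9, -6, 15)ᵀ.

Sanity check: (A − (-1)·I) v_1 = (0, 0, 0, 0, 0)ᵀ = 0. ✓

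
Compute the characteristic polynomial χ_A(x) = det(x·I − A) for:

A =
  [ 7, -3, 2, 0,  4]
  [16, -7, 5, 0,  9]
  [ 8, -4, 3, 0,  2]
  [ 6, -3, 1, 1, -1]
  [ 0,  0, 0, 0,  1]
x^5 - 5*x^4 + 10*x^3 - 10*x^2 + 5*x - 1

Expanding det(x·I − A) (e.g. by cofactor expansion or by noting that A is similar to its Jordan form J, which has the same characteristic polynomial as A) gives
  χ_A(x) = x^5 - 5*x^4 + 10*x^3 - 10*x^2 + 5*x - 1
which factors as (x - 1)^5. The eigenvalues (with algebraic multiplicities) are λ = 1 with multiplicity 5.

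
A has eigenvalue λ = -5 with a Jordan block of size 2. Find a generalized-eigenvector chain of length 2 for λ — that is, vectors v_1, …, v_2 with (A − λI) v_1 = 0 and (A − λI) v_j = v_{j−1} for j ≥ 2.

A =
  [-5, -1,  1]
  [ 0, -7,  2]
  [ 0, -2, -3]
A Jordan chain for λ = -5 of length 2:
v_1 = (-1, -2, -2)ᵀ
v_2 = (0, 1, 0)ᵀ

Let N = A − (-5)·I. We want v_2 with N^2 v_2 = 0 but N^1 v_2 ≠ 0; then v_{j-1} := N · v_j for j = 2, …, 2.

Pick v_2 = (0, 1, 0)ᵀ.
Then v_1 = N · v_2 = (-1, -2, -2)ᵀ.

Sanity check: (A − (-5)·I) v_1 = (0, 0, 0)ᵀ = 0. ✓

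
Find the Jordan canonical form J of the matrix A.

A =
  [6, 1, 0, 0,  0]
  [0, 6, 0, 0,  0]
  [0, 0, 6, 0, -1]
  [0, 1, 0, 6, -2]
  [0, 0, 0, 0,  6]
J_2(6) ⊕ J_2(6) ⊕ J_1(6)

The characteristic polynomial is
  det(x·I − A) = x^5 - 30*x^4 + 360*x^3 - 2160*x^2 + 6480*x - 7776 = (x - 6)^5

Eigenvalues and multiplicities (the geometric multiplicity of λ is n − rank(A − λI), which equals the number of Jordan blocks for λ):
  λ = 6: algebraic multiplicity = 5, geometric multiplicity = 3

Determining the block sizes for each eigenvalue:
  λ = 6: with am = 5 and gm = 3, the partition is not yet determined (e.g. several partitions of 5 into 3 parts exist). Let N = A − (6)·I. Computing rank(N^1) = 2, rank(N^2) = 0; the number of blocks of size ≥ j is rank(N^{j−1}) − rank(N^j), giving [3, 2]. So we have 2 block(s) of size 2, 1 block(s) of size 1 → block sizes [2, 2, 1]

Assembling the blocks gives a Jordan form
J =
  [6, 1, 0, 0, 0]
  [0, 6, 0, 0, 0]
  [0, 0, 6, 1, 0]
  [0, 0, 0, 6, 0]
  [0, 0, 0, 0, 6]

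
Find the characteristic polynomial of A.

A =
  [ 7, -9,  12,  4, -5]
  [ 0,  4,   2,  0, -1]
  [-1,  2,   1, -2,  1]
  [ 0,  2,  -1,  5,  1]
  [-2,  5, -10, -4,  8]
x^5 - 25*x^4 + 250*x^3 - 1250*x^2 + 3125*x - 3125

Expanding det(x·I − A) (e.g. by cofactor expansion or by noting that A is similar to its Jordan form J, which has the same characteristic polynomial as A) gives
  χ_A(x) = x^5 - 25*x^4 + 250*x^3 - 1250*x^2 + 3125*x - 3125
which factors as (x - 5)^5. The eigenvalues (with algebraic multiplicities) are λ = 5 with multiplicity 5.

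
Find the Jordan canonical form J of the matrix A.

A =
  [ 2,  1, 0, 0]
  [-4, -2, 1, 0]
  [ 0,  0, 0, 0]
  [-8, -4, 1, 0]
J_3(0) ⊕ J_1(0)

The characteristic polynomial is
  det(x·I − A) = x^4

Eigenvalues and multiplicities (the geometric multiplicity of λ is n − rank(A − λI), which equals the number of Jordan blocks for λ):
  λ = 0: algebraic multiplicity = 4, geometric multiplicity = 2

Determining the block sizes for each eigenvalue:
  λ = 0: with am = 4 and gm = 2, the partition is not yet determined (e.g. several partitions of 4 into 2 parts exist). Let N = A − (0)·I. Computing rank(N^1) = 2, rank(N^2) = 1, rank(N^3) = 0; the number of blocks of size ≥ j is rank(N^{j−1}) − rank(N^j), giving [2, 1, 1]. So we have 1 block(s) of size 3, 1 block(s) of size 1 → block sizes [3, 1]

Assembling the blocks gives a Jordan form
J =
  [0, 1, 0, 0]
  [0, 0, 1, 0]
  [0, 0, 0, 0]
  [0, 0, 0, 0]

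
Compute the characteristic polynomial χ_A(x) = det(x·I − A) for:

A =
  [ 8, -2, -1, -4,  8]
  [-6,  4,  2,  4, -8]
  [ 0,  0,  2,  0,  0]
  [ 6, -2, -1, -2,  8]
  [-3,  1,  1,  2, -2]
x^5 - 10*x^4 + 40*x^3 - 80*x^2 + 80*x - 32

Expanding det(x·I − A) (e.g. by cofactor expansion or by noting that A is similar to its Jordan form J, which has the same characteristic polynomial as A) gives
  χ_A(x) = x^5 - 10*x^4 + 40*x^3 - 80*x^2 + 80*x - 32
which factors as (x - 2)^5. The eigenvalues (with algebraic multiplicities) are λ = 2 with multiplicity 5.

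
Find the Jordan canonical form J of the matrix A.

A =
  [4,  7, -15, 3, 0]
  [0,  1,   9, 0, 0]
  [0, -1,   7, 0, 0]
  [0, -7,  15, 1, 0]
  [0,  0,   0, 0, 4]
J_1(1) ⊕ J_2(4) ⊕ J_1(4) ⊕ J_1(4)

The characteristic polynomial is
  det(x·I − A) = x^5 - 17*x^4 + 112*x^3 - 352*x^2 + 512*x - 256 = (x - 4)^4*(x - 1)

Eigenvalues and multiplicities (the geometric multiplicity of λ is n − rank(A − λI), which equals the number of Jordan blocks for λ):
  λ = 1: algebraic multiplicity = 1, geometric multiplicity = 1
  λ = 4: algebraic multiplicity = 4, geometric multiplicity = 3

Determining the block sizes for each eigenvalue:
  λ = 1: one block (gm = 1), so the single block has size am = 1 → block sizes [1]
  λ = 4: 3 blocks summing to 4 forces exactly one block of size 2 and the rest size 1 → block sizes [2, 1, 1]

Assembling the blocks gives a Jordan form
J =
  [1, 0, 0, 0, 0]
  [0, 4, 1, 0, 0]
  [0, 0, 4, 0, 0]
  [0, 0, 0, 4, 0]
  [0, 0, 0, 0, 4]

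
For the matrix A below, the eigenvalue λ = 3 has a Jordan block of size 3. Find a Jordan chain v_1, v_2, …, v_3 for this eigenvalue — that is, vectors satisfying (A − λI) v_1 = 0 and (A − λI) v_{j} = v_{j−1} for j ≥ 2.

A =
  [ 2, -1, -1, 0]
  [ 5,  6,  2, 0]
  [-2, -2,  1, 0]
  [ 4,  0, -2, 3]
A Jordan chain for λ = 3 of length 3:
v_1 = (-2, 6, -4, 0)ᵀ
v_2 = (-1, 5, -2, 4)ᵀ
v_3 = (1, 0, 0, 0)ᵀ

Let N = A − (3)·I. We want v_3 with N^3 v_3 = 0 but N^2 v_3 ≠ 0; then v_{j-1} := N · v_j for j = 3, …, 2.

Pick v_3 = (1, 0, 0, 0)ᵀ.
Then v_2 = N · v_3 = (-1, 5, -2, 4)ᵀ.
Then v_1 = N · v_2 = (-2, 6, -4, 0)ᵀ.

Sanity check: (A − (3)·I) v_1 = (0, 0, 0, 0)ᵀ = 0. ✓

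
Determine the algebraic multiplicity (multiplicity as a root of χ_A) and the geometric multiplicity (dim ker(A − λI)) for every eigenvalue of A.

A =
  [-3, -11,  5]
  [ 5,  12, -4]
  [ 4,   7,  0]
λ = 3: alg = 3, geom = 1

Step 1 — factor the characteristic polynomial to read off the algebraic multiplicities:
  χ_A(x) = (x - 3)^3

Step 2 — compute geometric multiplicities via the rank-nullity identity g(λ) = n − rank(A − λI):
  rank(A − (3)·I) = 2, so dim ker(A − (3)·I) = n − 2 = 1

Summary:
  λ = 3: algebraic multiplicity = 3, geometric multiplicity = 1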